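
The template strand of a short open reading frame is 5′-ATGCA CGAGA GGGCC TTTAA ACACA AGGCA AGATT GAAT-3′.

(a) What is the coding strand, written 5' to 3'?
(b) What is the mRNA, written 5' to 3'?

(a) The coding strand is the reverse complement of the template: complement TACGTGCTCTCCCGGAAATTTGTGTTCCGTTCTAACTTA, then reverse.
(b) mRNA has the coding-strand sequence with T→U.

(a) 5'-ATTCAATCTTGCCTTGTGTTTAAAGGCCCTCTCGTGCAT-3'
(b) 5'-AUUCAAUCUUGCCUUGUGUUUAAAGGCCCUCUCGUGCAU-3'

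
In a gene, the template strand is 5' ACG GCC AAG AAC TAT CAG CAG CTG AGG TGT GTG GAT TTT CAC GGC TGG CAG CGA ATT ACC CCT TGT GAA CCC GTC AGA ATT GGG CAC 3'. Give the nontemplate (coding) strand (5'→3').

The coding strand is complementary and antiparallel to the template: take the complement (A↔T, G↔C) and reverse.

5'-GTGCCCAATTCTGACGGGTTCACAAGGGGTAATTCGCTGCCAGCCGTGAAAATCCACACACCTCAGCTGCTGATAGTTCTTGGCCGT-3'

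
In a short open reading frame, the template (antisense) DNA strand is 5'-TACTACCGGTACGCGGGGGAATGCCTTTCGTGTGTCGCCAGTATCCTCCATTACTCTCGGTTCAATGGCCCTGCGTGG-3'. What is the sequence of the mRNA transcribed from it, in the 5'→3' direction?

5′-CCACGCAGGGCCAUUGAACCGAGAGUAAUGGAGGAUACUGGCGACACACGAAAGGCAUUCCCCCGCGUACCGGUAGUA-3′

RNA polymerase reads the template 3'→5' and synthesizes mRNA 5'→3' by base-pairing (A→U, T→A, G↔C). The complement of the template is ATGATGGCCATGCGCCCCCTTACGGAAAGCACACAGCGGTCATAGGAGGTAATGAGAGCCAAGTTACCGGGACGCACC; antiparallel, so 5'→3' the coding strand is CCACGCAGGGCCATTGAACCGAGAGTAATGGAGGATACTGGCGACACACGAAAGGCATTCCCCCGCGTACCGGTAGTA. Replace T with U for the mRNA.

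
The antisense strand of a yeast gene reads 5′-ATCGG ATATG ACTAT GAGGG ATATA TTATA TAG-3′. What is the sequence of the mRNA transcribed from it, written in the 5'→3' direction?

5'-CUAUAUAAUAUAUCCCUCAUAGUCAUAUCCGAU-3'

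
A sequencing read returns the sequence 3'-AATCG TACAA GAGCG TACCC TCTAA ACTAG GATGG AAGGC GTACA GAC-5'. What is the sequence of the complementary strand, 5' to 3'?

5′-TTAGCATGTTCTCGCATGGGAGATTTGATCCTACCTTCCGCATGTCTG-3′

The strand is given 3'→5', so its complement runs 5'→3' in the same left-to-right order: pair each base A↔T, G↔C.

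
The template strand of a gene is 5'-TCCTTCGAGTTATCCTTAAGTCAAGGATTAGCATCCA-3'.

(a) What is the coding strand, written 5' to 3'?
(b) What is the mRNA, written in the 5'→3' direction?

(a) 5′-TGGATGCTAATCCTTGACTTAAGGATAACTCGAAGGA-3′
(b) 5'-UGGAUGCUAAUCCUUGACUUAAGGAUAACUCGAAGGA-3'

(a) The coding strand is the reverse complement of the template: complement AGGAAGCTCAATAGGAATTCAGTTCCTAATCGTAGGT, then reverse.
(b) mRNA has the coding-strand sequence with T→U.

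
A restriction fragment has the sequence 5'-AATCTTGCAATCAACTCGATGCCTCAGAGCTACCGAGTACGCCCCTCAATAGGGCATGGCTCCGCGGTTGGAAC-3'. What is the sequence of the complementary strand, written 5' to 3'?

Pairing A↔T and G↔C gives TTAGAACGTTAGTTGAGCTACGGAGTCTCGATGGCTCATGCGGGGAGTTATCCCGTACCGAGGCGCCAACCTTG, running 3'→5'. Reverse for the 5'→3' convention.

5'-GTTCCAACCGCGGAGCCATGCCCTATTGAGGGGCGTACTCGGTAGCTCTGAGGCATCGAGTTGATTGCAAGATT-3'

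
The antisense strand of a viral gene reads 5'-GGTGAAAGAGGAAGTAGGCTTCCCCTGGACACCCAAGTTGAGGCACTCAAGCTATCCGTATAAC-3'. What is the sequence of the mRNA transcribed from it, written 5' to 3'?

5'-GUUAUACGGAUAGCUUGAGUGCCUCAACUUGGGUGUCCAGGGGAAGCCUACUUCCUCUUUCACC-3'

The mRNA has the sequence of the coding strand (reverse complement of the template) with T→U. Reverse complement of GGTGAAAGAGGAAGTAGGCTTCCCCTGGACACCCAAGTTGAGGCACTCAAGCTATCCGTATAAC is GTTATACGGATAGCTTGAGTGCCTCAACTTGGGTGTCCAGGGGAAGCCTACTTCCTCTTTCACC; then T→U.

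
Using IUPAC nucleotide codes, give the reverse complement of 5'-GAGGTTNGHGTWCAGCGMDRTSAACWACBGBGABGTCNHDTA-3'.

Standard pairs A↔T, G↔C; ambiguity codes pair R↔Y, M↔K, W↔W, S↔S, B↔V, D↔H, N↔N. Complement (CTCCAANCDCAWGTCGCKHYASTTGWTGVCVCTVCAGNDHAT), then reverse for 5'→3'.

5'-TAHDNGACVTCVCVGTWGTTSAYHKCGCTGWACDCNAACCTC-3'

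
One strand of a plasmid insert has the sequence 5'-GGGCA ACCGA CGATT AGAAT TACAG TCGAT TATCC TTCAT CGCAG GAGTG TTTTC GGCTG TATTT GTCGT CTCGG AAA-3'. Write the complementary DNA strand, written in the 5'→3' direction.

5'-TTTCCGAGACGACAAATACAGCCGAAAACACTCCTGCGATGAAGGATAATCGACTGTAATTCTAATCGTCGGTTGCCC-3'

Pairing A↔T and G↔C gives CCCGTTGGCTGCTAATCTTAATGTCAGCTAATAGGAAGTAGCGTCCTCACAAAAGCCGACATAAACAGCAGAGCCTTT, running 3'→5'. Reverse for the 5'→3' convention.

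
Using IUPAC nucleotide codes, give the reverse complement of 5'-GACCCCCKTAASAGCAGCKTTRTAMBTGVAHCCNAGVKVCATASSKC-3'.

5'-GMSSTATGBMBCTNGGDTBCAVKTAYAAMGCTGCTSTTAMGGGGGTC-3'

Standard pairs A↔T, G↔C; ambiguity codes pair R↔Y, M↔K, S↔S, B↔V, H↔D, N↔N. Complement (CTGGGGGMATTSTCGTCGMAAYATKVACBTDGGNTCBMBGTATSSMG), then reverse for 5'→3'.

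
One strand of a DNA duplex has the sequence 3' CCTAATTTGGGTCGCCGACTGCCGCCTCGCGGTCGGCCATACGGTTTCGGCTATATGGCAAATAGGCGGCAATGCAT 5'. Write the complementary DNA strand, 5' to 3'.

The strand is given 3'→5', so its complement runs 5'→3' in the same left-to-right order: pair each base A↔T, G↔C.

5'-GGATTAAACCCAGCGGCTGACGGCGGAGCGCCAGCCGGTATGCCAAAGCCGATATACCGTTTATCCGCCGTTACGTA-3'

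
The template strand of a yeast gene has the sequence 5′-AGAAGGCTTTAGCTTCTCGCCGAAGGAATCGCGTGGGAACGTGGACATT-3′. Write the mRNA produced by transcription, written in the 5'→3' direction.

RNA polymerase reads the template 3'→5' and synthesizes mRNA 5'→3' by base-pairing (A→U, T→A, G↔C). The complement of the template is TCTTCCGAAATCGAAGAGCGGCTTCCTTAGCGCACCCTTGCACCTGTAA; antiparallel, so 5'→3' the coding strand is AATGTCCACGTTCCCACGCGATTCCTTCGGCGAGAAGCTAAAGCCTTCT. Replace T with U for the mRNA.

5'-AAUGUCCACGUUCCCACGCGAUUCCUUCGGCGAGAAGCUAAAGCCUUCU-3'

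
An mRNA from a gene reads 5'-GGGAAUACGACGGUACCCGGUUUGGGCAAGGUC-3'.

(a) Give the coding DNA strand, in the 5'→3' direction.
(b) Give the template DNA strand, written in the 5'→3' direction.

(a) 5'-GGGAATACGACGGTACCCGGTTTGGGCAAGGTC-3'
(b) 5′-GACCTTGCCCAAACCGGGTACCGTCGTATTCCC-3′

(a) The coding strand matches the mRNA with U→T.
(b) The template strand is the reverse complement of the coding strand.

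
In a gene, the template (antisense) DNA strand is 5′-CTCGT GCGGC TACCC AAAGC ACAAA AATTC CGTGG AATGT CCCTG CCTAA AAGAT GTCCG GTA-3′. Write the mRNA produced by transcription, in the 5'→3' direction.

RNA polymerase reads the template 3'→5' and synthesizes mRNA 5'→3' by base-pairing (A→U, T→A, G↔C). The complement of the template is GAGCACGCCGATGGGTTTCGTGTTTTTAAGGCACCTTACAGGGACGGATTTTCTACAGGCCAT; antiparallel, so 5'→3' the coding strand is TACCGGACATCTTTTAGGCAGGGACATTCCACGGAATTTTTGTGCTTTGGGTAGCCGCACGAG. Replace T with U for the mRNA.

5′-UACCGGACAUCUUUUAGGCAGGGACAUUCCACGGAAUUUUUGUGCUUUGGGUAGCCGCACGAG-3′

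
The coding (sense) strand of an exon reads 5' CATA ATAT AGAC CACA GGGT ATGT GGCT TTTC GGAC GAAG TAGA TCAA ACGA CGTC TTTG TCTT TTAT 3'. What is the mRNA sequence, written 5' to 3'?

5'-CAUAAUAUAGACCACAGGGUAUGUGGCUUUUCGGACGAAGUAGAUCAAACGACGUCUUUGUCUUUUAU-3'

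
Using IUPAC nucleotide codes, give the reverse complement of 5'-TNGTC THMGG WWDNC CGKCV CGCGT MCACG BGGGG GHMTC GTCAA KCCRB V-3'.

5'-BVYGGMTTGACGAKDCCCCCVCGTGKACGCGBGMCGGNHWWCCKDAGACNA-3'

Standard pairs A↔T, G↔C; ambiguity codes pair R↔Y, M↔K, W↔W, B↔V, D↔H, N↔N. Complement (ANCAGADKCCWWHNGGCMGBGCGCAKGTGCVCCCCCDKAGCAGTTMGGYVB), then reverse for 5'→3'.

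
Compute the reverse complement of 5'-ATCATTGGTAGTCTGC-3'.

Reading the sequence 3'→5' and pairing each base (A↔T, G↔C) gives the reverse complement directly.

5'-GCAGACTACCAATGAT-3'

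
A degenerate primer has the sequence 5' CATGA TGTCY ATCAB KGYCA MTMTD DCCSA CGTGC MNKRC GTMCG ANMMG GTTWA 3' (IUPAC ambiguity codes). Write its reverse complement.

5'-TWAACCKKNTCGKACGYMNKGCACGTSGGHHAKAKTGRCMVTGATRGACATCATG-3'

Standard pairs A↔T, G↔C; ambiguity codes pair R↔Y, M↔K, W↔W, S↔S, B↔V, D↔H, N↔N. Complement (GTACTACAGRTAGTVMCRGTKAKAHHGGSTGCACGKNMYGCAKGCTNKKCCAAWT), then reverse for 5'→3'.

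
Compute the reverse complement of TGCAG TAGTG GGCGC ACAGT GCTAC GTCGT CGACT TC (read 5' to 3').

5'-GAAGTCGACGACGTAGCACTGTGCGCCCACTACTGCA-3'

Complement each base (A↔T, G↔C): ACGTCATCACCCGCGTGTCACGATGCAGCAGCTGAAG. Then reverse.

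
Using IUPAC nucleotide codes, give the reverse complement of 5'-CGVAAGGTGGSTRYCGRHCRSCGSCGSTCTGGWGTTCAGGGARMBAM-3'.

5'-KTVKYTCCCTGAACWCCAGASCGSCGSYGDYCGRYASCCACCTTBCG-3'

Standard pairs A↔T, G↔C; ambiguity codes pair R↔Y, M↔K, W↔W, S↔S, B↔V, H↔D. Complement (GCBTTCCACCSAYRGCYDGYSGCSGCSAGACCWCAAGTCCCTYKVTK), then reverse for 5'→3'.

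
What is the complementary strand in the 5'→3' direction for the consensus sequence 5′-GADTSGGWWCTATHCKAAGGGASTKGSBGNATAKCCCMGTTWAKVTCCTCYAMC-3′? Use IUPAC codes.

5'-GKTRGAGGABMTWAACKGGGMTATNCVSCMASTCCCTTMGDATAGWWCCSAHTC-3'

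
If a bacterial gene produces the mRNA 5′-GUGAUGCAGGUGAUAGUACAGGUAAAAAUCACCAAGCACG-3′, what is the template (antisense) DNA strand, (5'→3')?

Replace U with T to get the coding DNA strand: GTGATGCAGGTGATAGTACAGGTAAAAATCACCAAGCACG. The template strand is its reverse complement (complement CACTACGTCCACTATCATGTCCATTTTTAGTGGTTCGTGC, then reverse).

5'-CGTGCTTGGTGATTTTTACCTGTACTATCACCTGCATCAC-3'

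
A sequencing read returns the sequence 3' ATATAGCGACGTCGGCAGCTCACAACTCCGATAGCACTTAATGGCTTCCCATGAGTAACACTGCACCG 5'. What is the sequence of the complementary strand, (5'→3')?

5′-TATATCGCTGCAGCCGTCGAGTGTTGAGGCTATCGTGAATTACCGAAGGGTACTCATTGTGACGTGGC-3′

The strand is given 3'→5', so its complement runs 5'→3' in the same left-to-right order: pair each base A↔T, G↔C.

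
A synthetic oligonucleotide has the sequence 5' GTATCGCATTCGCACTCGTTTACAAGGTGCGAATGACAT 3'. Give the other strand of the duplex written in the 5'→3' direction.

5'-ATGTCATTCGCACCTTGTAAACGAGTGCGAATGCGATAC-3'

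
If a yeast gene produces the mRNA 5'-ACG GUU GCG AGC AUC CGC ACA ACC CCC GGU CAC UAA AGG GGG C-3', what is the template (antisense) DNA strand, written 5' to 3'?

5'-GCCCCCTTTAGTGACCGGGGGTTGTGCGGATGCTCGCAACCGT-3'

Replace U with T to get the coding DNA strand: ACGGTTGCGAGCATCCGCACAACCCCCGGTCACTAAAGGGGGC. The template strand is its reverse complement (complement TGCCAACGCTCGTAGGCGTGTTGGGGGCCAGTGATTTCCCCCG, then reverse).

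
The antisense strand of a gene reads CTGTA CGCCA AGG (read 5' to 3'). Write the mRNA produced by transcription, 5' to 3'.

5′-CCUUGGCGUACAG-3′

The mRNA has the sequence of the coding strand (reverse complement of the template) with T→U. Reverse complement of CTGTACGCCAAGG is CCTTGGCGTACAG; then T→U.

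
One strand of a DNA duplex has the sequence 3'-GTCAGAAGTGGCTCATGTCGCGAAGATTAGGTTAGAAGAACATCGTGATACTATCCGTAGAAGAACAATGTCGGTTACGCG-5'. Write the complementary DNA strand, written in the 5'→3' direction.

5′-CAGTCTTCACCGAGTACAGCGCTTCTAATCCAATCTTCTTGTAGCACTATGATAGGCATCTTCTTGTTACAGCCAATGCGC-3′

The strand is given 3'→5', so its complement runs 5'→3' in the same left-to-right order: pair each base A↔T, G↔C.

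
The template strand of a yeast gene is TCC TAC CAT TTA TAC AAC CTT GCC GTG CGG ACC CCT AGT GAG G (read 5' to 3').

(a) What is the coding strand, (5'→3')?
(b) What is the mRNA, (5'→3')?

(a) 5′-CCTCACTAGGGGTCCGCACGGCAAGGTTGTATAAATGGTAGGA-3′
(b) 5′-CCUCACUAGGGGUCCGCACGGCAAGGUUGUAUAAAUGGUAGGA-3′

(a) The coding strand is the reverse complement of the template: complement AGGATGGTAAATATGTTGGAACGGCACGCCTGGGGATCACTCC, then reverse.
(b) mRNA has the coding-strand sequence with T→U.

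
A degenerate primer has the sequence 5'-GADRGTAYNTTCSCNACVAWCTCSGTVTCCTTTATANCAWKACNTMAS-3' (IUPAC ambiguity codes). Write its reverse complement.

5'-STKANGTMWTGNTATAAAGGABACSGAGWTBGTNGSGAANRTACYHTC-3'

Standard pairs A↔T, G↔C; ambiguity codes pair R↔Y, M↔K, W↔W, S↔S, D↔H, V↔B, N↔N. Complement (CTHYCATRNAAGSGNTGBTWGAGSCABAGGAAATATNGTWMTGNAKTS), then reverse for 5'→3'.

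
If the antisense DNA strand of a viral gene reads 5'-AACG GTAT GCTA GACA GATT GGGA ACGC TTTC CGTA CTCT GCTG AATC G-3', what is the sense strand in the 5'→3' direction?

5'-CGATTCAGCAGAGTACGGAAAGCGTTCCCAATCTGTCTAGCATACCGTT-3'

The coding strand is complementary and antiparallel to the template: take the complement (A↔T, G↔C) and reverse.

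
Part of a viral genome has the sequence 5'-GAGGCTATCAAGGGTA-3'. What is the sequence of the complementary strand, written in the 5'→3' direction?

The complement of GAGGCTATCAAGGGTA is CTCCGATAGTTCCCAT (A↔T, G↔C). DNA strands are antiparallel, so the complementary strand runs 3'→5'; reversing gives the 5'→3' form.

5'-TACCCTTGATAGCCTC-3'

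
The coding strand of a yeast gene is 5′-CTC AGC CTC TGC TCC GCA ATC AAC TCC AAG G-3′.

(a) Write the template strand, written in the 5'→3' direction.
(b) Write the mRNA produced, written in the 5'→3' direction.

(a) 5'-CCTTGGAGTTGATTGCGGAGCAGAGGCTGAG-3'
(b) 5'-CUCAGCCUCUGCUCCGCAAUCAACUCCAAGG-3'

(a) The template strand is the reverse complement of the coding strand: complement GAGTCGGAGACGAGGCGTTAGTTGAGGTTCC, then reverse.
(b) mRNA matches the coding strand with T→U.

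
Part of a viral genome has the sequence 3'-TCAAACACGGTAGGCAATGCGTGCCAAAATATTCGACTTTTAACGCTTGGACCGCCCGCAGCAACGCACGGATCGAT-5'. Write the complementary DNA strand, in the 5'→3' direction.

The strand is given 3'→5', so its complement runs 5'→3' in the same left-to-right order: pair each base A↔T, G↔C.

5′-AGTTTGTGCCATCCGTTACGCACGGTTTTATAAGCTGAAAATTGCGAACCTGGCGGGCGTCGTTGCGTGCCTAGCTA-3′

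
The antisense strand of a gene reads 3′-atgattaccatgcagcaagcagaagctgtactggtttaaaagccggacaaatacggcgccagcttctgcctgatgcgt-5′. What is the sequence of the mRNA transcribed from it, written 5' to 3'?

5'-UACUAAUGGUACGUCGUUCGUCUUCGACAUGACCAAAUUUUCGGCCUGUUUAUGCCGCGGUCGAAGACGGACUACGCA-3'

Reading the template 3'→5' as shown, RNA polymerase pairs each base (A→U, T→A, G↔C) to build mRNA 5'→3' directly.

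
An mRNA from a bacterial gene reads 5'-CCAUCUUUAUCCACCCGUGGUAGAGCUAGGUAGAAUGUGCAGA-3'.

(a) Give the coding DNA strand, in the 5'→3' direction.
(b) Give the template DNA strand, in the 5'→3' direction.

(a) 5′-CCATCTTTATCCACCCGTGGTAGAGCTAGGTAGAATGTGCAGA-3′
(b) 5′-TCTGCACATTCTACCTAGCTCTACCACGGGTGGATAAAGATGG-3′

(a) The coding strand matches the mRNA with U→T.
(b) The template strand is the reverse complement of the coding strand.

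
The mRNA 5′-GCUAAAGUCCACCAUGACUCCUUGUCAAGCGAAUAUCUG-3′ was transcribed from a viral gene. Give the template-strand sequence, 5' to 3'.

Replace U with T to get the coding DNA strand: GCTAAAGTCCACCATGACTCCTTGTCAAGCGAATATCTG. The template strand is its reverse complement (complement CGATTTCAGGTGGTACTGAGGAACAGTTCGCTTATAGAC, then reverse).

5'-CAGATATTCGCTTGACAAGGAGTCATGGTGGACTTTAGC-3'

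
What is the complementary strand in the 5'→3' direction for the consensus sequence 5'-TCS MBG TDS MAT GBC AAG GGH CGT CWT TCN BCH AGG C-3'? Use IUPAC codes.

Standard pairs A↔T, G↔C; ambiguity codes pair M↔K, W↔W, S↔S, B↔V, D↔H, N↔N. Complement (AGSKVCAHSKTACVGTTCCCDGCAGWAAGNVGDTCCG), then reverse for 5'→3'.

5'-GCCTDGVNGAAWGACGDCCCTTGVCATKSHACVKSGA-3'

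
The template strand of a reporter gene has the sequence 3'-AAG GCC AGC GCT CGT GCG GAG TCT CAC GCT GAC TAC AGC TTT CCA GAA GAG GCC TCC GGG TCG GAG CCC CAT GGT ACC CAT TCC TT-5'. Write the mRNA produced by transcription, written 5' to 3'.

Reading the template 3'→5' as shown, RNA polymerase pairs each base (A→U, T→A, G↔C) to build mRNA 5'→3' directly.

5′-UUCCGGUCGCGAGCACGCCUCAGAGUGCGACUGAUGUCGAAAGGUCUUCUCCGGAGGCCCAGCCUCGGGGUACCAUGGGUAAGGAA-3′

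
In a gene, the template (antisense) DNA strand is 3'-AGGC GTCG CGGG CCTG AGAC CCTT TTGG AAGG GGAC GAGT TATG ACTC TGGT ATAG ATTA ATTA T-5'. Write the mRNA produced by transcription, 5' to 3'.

Reading the template 3'→5' as shown, RNA polymerase pairs each base (A→U, T→A, G↔C) to build mRNA 5'→3' directly.

5′-UCCGCAGCGCCCGGACUCUGGGAAAACCUUCCCCUGCUCAAUACUGAGACCAUAUCUAAUUAAUA-3′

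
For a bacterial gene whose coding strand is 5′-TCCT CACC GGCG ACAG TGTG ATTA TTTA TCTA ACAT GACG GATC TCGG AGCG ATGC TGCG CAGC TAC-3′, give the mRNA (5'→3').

The mRNA is synthesized from the template strand, so it matches the coding strand with T replaced by U.

5′-UCCUCACCGGCGACAGUGUGAUUAUUUAUCUAACAUGACGGAUCUCGGAGCGAUGCUGCGCAGCUAC-3′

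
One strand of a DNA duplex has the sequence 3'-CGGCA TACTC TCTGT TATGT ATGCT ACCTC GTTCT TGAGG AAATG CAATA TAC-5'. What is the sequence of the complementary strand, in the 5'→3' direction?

5'-GCCGTATGAGAGACAATACATACGATGGAGCAAGAACTCCTTTACGTTATATG-3'

The strand is given 3'→5', so its complement runs 5'→3' in the same left-to-right order: pair each base A↔T, G↔C.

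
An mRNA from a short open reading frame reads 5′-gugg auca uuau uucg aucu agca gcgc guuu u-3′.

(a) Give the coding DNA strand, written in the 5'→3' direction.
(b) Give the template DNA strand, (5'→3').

(a) 5'-GTGGATCATTATTTCGATCTAGCAGCGCGTTTT-3'
(b) 5′-AAAACGCGCTGCTAGATCGAAATAATGATCCAC-3′

(a) The coding strand matches the mRNA with U→T.
(b) The template strand is the reverse complement of the coding strand.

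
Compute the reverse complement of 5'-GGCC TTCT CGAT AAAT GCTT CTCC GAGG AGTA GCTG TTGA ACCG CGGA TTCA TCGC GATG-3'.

Reading the sequence 3'→5' and pairing each base (A↔T, G↔C) gives the reverse complement directly.

5'-CATCGCGATGAATCCGCGGTTCAACAGCTACTCCTCGGAGAAGCATTTATCGAGAAGGCC-3'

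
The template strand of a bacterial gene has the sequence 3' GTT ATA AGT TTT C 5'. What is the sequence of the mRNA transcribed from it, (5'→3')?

5′-CAAUAUUCAAAAG-3′

Reading the template 3'→5' as shown, RNA polymerase pairs each base (A→U, T→A, G↔C) to build mRNA 5'→3' directly.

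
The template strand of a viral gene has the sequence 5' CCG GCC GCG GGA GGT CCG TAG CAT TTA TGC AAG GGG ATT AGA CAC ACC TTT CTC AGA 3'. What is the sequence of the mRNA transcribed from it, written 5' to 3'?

5'-UCUGAGAAAGGUGUGUCUAAUCCCCUUGCAUAAAUGCUACGGACCUCCCGCGGCCGG-3'

RNA polymerase reads the template 3'→5' and synthesizes mRNA 5'→3' by base-pairing (A→U, T→A, G↔C). The complement of the template is GGCCGGCGCCCTCCAGGCATCGTAAATACGTTCCCCTAATCTGTGTGGAAAGAGTCT; antiparallel, so 5'→3' the coding strand is TCTGAGAAAGGTGTGTCTAATCCCCTTGCATAAATGCTACGGACCTCCCGCGGCCGG. Replace T with U for the mRNA.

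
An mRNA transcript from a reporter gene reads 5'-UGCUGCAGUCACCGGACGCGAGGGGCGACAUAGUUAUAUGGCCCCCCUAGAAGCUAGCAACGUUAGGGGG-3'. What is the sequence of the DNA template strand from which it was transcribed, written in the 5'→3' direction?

Replace U with T to get the coding DNA strand: TGCTGCAGTCACCGGACGCGAGGGGCGACATAGTTATATGGCCCCCCTAGAAGCTAGCAACGTTAGGGGG. The template strand is its reverse complement (complement ACGACGTCAGTGGCCTGCGCTCCCCGCTGTATCAATATACCGGGGGGATCTTCGATCGTTGCAATCCCCC, then reverse).

5'-CCCCCTAACGTTGCTAGCTTCTAGGGGGGCCATATAACTATGTCGCCCCTCGCGTCCGGTGACTGCAGCA-3'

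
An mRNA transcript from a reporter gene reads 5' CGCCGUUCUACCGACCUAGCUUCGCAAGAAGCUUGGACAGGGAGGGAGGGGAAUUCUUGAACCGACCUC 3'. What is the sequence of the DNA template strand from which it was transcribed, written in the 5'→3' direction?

Replace U with T to get the coding DNA strand: CGCCGTTCTACCGACCTAGCTTCGCAAGAAGCTTGGACAGGGAGGGAGGGGAATTCTTGAACCGACCTC. The template strand is its reverse complement (complement GCGGCAAGATGGCTGGATCGAAGCGTTCTTCGAACCTGTCCCTCCCTCCCCTTAAGAACTTGGCTGGAG, then reverse).

5'-GAGGTCGGTTCAAGAATTCCCCTCCCTCCCTGTCCAAGCTTCTTGCGAAGCTAGGTCGGTAGAACGGCG-3'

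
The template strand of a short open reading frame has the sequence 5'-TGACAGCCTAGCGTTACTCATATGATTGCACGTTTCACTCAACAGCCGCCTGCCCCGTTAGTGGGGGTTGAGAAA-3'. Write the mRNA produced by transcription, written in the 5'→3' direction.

5'-UUUCUCAACCCCCACUAACGGGGCAGGCGGCUGUUGAGUGAAACGUGCAAUCAUAUGAGUAACGCUAGGCUGUCA-3'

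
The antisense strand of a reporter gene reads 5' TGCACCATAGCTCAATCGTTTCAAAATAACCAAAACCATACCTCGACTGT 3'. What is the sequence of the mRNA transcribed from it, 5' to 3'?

The mRNA has the sequence of the coding strand (reverse complement of the template) with T→U. Reverse complement of TGCACCATAGCTCAATCGTTTCAAAATAACCAAAACCATACCTCGACTGT is ACAGTCGAGGTATGGTTTTGGTTATTTTGAAACGATTGAGCTATGGTGCA; then T→U.

5'-ACAGUCGAGGUAUGGUUUUGGUUAUUUUGAAACGAUUGAGCUAUGGUGCA-3'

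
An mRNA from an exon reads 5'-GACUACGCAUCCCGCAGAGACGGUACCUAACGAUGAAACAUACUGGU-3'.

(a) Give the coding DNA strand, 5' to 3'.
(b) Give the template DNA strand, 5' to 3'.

(a) 5'-GACTACGCATCCCGCAGAGACGGTACCTAACGATGAAACATACTGGT-3'
(b) 5'-ACCAGTATGTTTCATCGTTAGGTACCGTCTCTGCGGGATGCGTAGTC-3'

(a) The coding strand matches the mRNA with U→T.
(b) The template strand is the reverse complement of the coding strand.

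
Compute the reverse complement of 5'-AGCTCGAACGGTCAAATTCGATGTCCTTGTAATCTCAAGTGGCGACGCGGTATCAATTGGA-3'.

5′-TCCAATTGATACCGCGTCGCCACTTGAGATTACAAGGACATCGAATTTGACCGTTCGAGCT-3′

Complement each base (A↔T, G↔C): TCGAGCTTGCCAGTTTAAGCTACAGGAACATTAGAGTTCACCGCTGCGCCATAGTTAACCT. Then reverse.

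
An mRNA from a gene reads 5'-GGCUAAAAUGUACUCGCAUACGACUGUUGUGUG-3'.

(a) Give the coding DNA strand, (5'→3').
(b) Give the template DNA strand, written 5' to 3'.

(a) The coding strand matches the mRNA with U→T.
(b) The template strand is the reverse complement of the coding strand.

(a) 5'-GGCTAAAATGTACTCGCATACGACTGTTGTGTG-3'
(b) 5'-CACACAACAGTCGTATGCGAGTACATTTTAGCC-3'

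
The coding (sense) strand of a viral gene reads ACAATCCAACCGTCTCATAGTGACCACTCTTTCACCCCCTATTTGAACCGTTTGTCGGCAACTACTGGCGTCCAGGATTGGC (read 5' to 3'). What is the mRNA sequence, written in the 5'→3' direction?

The mRNA is synthesized from the template strand, so it matches the coding strand with T replaced by U.

5'-ACAAUCCAACCGUCUCAUAGUGACCACUCUUUCACCCCCUAUUUGAACCGUUUGUCGGCAACUACUGGCGUCCAGGAUUGGC-3'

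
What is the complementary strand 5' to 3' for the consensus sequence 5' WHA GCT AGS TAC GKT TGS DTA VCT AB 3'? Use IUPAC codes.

5'-VTAGBTAHSCAAMCGTASCTAGCTDW-3'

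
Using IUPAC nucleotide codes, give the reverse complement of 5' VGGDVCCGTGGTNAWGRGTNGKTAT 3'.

5′-ATAMCNACYCWTNACCACGGBHCCB-3′

Standard pairs A↔T, G↔C; ambiguity codes pair R↔Y, K↔M, W↔W, D↔H, V↔B, N↔N. Complement (BCCHBGGCACCANTWCYCANCMATA), then reverse for 5'→3'.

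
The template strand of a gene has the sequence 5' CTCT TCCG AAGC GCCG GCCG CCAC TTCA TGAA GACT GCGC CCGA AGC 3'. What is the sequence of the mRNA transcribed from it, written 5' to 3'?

The mRNA has the sequence of the coding strand (reverse complement of the template) with T→U. Reverse complement of CTCTTCCGAAGCGCCGGCCGCCACTTCATGAAGACTGCGCCCGAAGC is GCTTCGGGCGCAGTCTTCATGAAGTGGCGGCCGGCGCTTCGGAAGAG; then T→U.

5'-GCUUCGGGCGCAGUCUUCAUGAAGUGGCGGCCGGCGCUUCGGAAGAG-3'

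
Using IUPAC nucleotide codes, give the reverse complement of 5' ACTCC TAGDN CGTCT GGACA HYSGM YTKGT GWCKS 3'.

Standard pairs A↔T, G↔C; ambiguity codes pair Y↔R, M↔K, W↔W, S↔S, D↔H, N↔N. Complement (TGAGGATCHNGCAGACCTGTDRSCKRAMCACWGMS), then reverse for 5'→3'.

5'-SMGWCACMARKCSRDTGTCCAGACGNHCTAGGAGT-3'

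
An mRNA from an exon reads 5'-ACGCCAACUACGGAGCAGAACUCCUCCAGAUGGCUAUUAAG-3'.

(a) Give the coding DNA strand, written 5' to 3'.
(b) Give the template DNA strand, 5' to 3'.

(a) 5'-ACGCCAACTACGGAGCAGAACTCCTCCAGATGGCTATTAAG-3'
(b) 5'-CTTAATAGCCATCTGGAGGAGTTCTGCTCCGTAGTTGGCGT-3'

(a) The coding strand matches the mRNA with U→T.
(b) The template strand is the reverse complement of the coding strand.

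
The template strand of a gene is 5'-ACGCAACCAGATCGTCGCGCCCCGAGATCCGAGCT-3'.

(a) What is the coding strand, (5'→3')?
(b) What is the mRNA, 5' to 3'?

(a) 5′-AGCTCGGATCTCGGGGCGCGACGATCTGGTTGCGT-3′
(b) 5'-AGCUCGGAUCUCGGGGCGCGACGAUCUGGUUGCGU-3'

(a) The coding strand is the reverse complement of the template: complement TGCGTTGGTCTAGCAGCGCGGGGCTCTAGGCTCGA, then reverse.
(b) mRNA has the coding-strand sequence with T→U.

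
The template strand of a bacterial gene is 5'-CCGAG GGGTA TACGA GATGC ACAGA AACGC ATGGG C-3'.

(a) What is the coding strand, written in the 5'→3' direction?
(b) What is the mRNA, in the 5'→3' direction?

(a) The coding strand is the reverse complement of the template: complement GGCTCCCCATATGCTCTACGTGTCTTTGCGTACCCG, then reverse.
(b) mRNA has the coding-strand sequence with T→U.

(a) 5'-GCCCATGCGTTTCTGTGCATCTCGTATACCCCTCGG-3'
(b) 5'-GCCCAUGCGUUUCUGUGCAUCUCGUAUACCCCUCGG-3'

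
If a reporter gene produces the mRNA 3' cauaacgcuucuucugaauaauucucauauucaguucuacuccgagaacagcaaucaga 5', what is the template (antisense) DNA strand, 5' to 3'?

5′-GTATTGCGAAGAAGACTTATTAAGAGTATAAGTCAAGATGAGGCTCTTGTCGTTAGTCT-3′

Written 5'→3' the mRNA is AGACUAACGACAAGAGCCUCAUCUUGACUUAUACUCUUAAUAAGUCUUCUUCGCAAUAC, so the coding DNA strand is AGACTAACGACAAGAGCCTCATCTTGACTTATACTCTTAATAAGTCTTCTTCGCAATAC. The template is its reverse complement.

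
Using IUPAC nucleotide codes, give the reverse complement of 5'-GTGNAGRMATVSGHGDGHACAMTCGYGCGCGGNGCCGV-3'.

5'-BCGGCNCCGCGCRCGAKTGTDCHCDCSBATKYCTNCAC-3'

Standard pairs A↔T, G↔C; ambiguity codes pair R↔Y, M↔K, S↔S, D↔H, V↔B, N↔N. Complement (CACNTCYKTABSCDCHCDTGTKAGCRCGCGCCNCGGCB), then reverse for 5'→3'.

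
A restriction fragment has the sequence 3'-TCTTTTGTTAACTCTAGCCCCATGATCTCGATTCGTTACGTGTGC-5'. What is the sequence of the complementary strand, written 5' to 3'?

The strand is given 3'→5', so its complement runs 5'→3' in the same left-to-right order: pair each base A↔T, G↔C.

5'-AGAAAACAATTGAGATCGGGGTACTAGAGCTAAGCAATGCACACG-3'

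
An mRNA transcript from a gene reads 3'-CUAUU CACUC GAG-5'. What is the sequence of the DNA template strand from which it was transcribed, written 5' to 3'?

Written 5'→3' the mRNA is GAGCUCACUUAUC, so the coding DNA strand is GAGCTCACTTATC. The template is its reverse complement.

5'-GATAAGTGAGCTC-3'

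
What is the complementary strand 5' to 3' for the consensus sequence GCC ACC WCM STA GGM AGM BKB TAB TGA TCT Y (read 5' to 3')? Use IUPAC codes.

5'-RAGATCAVTAVMVKCTKCCTASKGWGGTGGC-3'

Standard pairs A↔T, G↔C; ambiguity codes pair Y↔R, M↔K, W↔W, S↔S, B↔V. Complement (CGGTGGWGKSATCCKTCKVMVATVACTAGAR), then reverse for 5'→3'.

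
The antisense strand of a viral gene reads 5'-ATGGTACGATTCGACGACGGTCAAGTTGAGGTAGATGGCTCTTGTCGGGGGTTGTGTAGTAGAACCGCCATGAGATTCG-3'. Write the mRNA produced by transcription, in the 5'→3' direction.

5'-CGAAUCUCAUGGCGGUUCUACUACACAACCCCCGACAAGAGCCAUCUACCUCAACUUGACCGUCGUCGAAUCGUACCAU-3'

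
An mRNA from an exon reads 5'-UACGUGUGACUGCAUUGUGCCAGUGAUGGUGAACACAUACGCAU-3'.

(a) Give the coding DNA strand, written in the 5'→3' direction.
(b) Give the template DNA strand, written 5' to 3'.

(a) 5'-TACGTGTGACTGCATTGTGCCAGTGATGGTGAACACATACGCAT-3'
(b) 5′-ATGCGTATGTGTTCACCATCACTGGCACAATGCAGTCACACGTA-3′

(a) The coding strand matches the mRNA with U→T.
(b) The template strand is the reverse complement of the coding strand.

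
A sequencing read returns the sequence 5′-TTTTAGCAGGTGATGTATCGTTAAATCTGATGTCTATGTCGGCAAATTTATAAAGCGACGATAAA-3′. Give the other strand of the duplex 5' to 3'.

5'-TTTATCGTCGCTTTATAAATTTGCCGACATAGACATCAGATTTAACGATACATCACCTGCTAAAA-3'

The complement of TTTTAGCAGGTGATGTATCGTTAAATCTGATGTCTATGTCGGCAAATTTATAAAGCGACGATAAA is AAAATCGTCCACTACATAGCAATTTAGACTACAGATACAGCCGTTTAAATATTTCGCTGCTATTT (A↔T, G↔C). DNA strands are antiparallel, so the complementary strand runs 3'→5'; reversing gives the 5'→3' form.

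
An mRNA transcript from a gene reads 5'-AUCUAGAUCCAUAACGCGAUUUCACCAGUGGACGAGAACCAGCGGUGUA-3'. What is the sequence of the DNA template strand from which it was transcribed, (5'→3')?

5'-TACACCGCTGGTTCTCGTCCACTGGTGAAATCGCGTTATGGATCTAGAT-3'

Replace U with T to get the coding DNA strand: ATCTAGATCCATAACGCGATTTCACCAGTGGACGAGAACCAGCGGTGTA. The template strand is its reverse complement (complement TAGATCTAGGTATTGCGCTAAAGTGGTCACCTGCTCTTGGTCGCCACAT, then reverse).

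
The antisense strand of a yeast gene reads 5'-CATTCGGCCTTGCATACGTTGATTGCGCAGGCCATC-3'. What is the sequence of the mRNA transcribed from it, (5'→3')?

The mRNA has the sequence of the coding strand (reverse complement of the template) with T→U. Reverse complement of CATTCGGCCTTGCATACGTTGATTGCGCAGGCCATC is GATGGCCTGCGCAATCAACGTATGCAAGGCCGAATG; then T→U.

5'-GAUGGCCUGCGCAAUCAACGUAUGCAAGGCCGAAUG-3'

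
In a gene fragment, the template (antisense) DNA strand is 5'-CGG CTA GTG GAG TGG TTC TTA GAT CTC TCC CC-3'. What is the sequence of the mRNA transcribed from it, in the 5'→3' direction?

5'-GGGGAGAGAUCUAAGAACCACUCCACUAGCCG-3'

The mRNA has the sequence of the coding strand (reverse complement of the template) with T→U. Reverse complement of CGGCTAGTGGAGTGGTTCTTAGATCTCTCCCC is GGGGAGAGATCTAAGAACCACTCCACTAGCCG; then T→U.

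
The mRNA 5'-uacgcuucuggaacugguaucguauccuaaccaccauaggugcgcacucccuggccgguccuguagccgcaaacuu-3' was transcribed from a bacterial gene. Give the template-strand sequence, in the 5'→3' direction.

5'-AAGTTTGCGGCTACAGGACCGGCCAGGGAGTGCGCACCTATGGTGGTTAGGATACGATACCAGTTCCAGAAGCGTA-3'

Replace U with T to get the coding DNA strand: TACGCTTCTGGAACTGGTATCGTATCCTAACCACCATAGGTGCGCACTCCCTGGCCGGTCCTGTAGCCGCAAACTT. The template strand is its reverse complement (complement ATGCGAAGACCTTGACCATAGCATAGGATTGGTGGTATCCACGCGTGAGGGACCGGCCAGGACATCGGCGTTTGAA, then reverse).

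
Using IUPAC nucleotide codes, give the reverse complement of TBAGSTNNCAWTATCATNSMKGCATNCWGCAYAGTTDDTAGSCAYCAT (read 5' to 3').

Standard pairs A↔T, G↔C; ambiguity codes pair Y↔R, M↔K, W↔W, S↔S, B↔V, D↔H, N↔N. Complement (AVTCSANNGTWATAGTANSKMCGTANGWCGTRTCAAHHATCSGTRGTA), then reverse for 5'→3'.

5'-ATGRTGSCTAHHAACTRTGCWGNATGCMKSNATGATAWTGNNASCTVA-3'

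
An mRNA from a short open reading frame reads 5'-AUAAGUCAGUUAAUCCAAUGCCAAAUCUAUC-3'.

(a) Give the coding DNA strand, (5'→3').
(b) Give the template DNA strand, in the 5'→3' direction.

(a) 5'-ATAAGTCAGTTAATCCAATGCCAAATCTATC-3'
(b) 5'-GATAGATTTGGCATTGGATTAACTGACTTAT-3'

(a) The coding strand matches the mRNA with U→T.
(b) The template strand is the reverse complement of the coding strand.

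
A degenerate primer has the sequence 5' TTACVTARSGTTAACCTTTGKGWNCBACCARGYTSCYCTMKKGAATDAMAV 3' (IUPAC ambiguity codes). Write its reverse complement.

Standard pairs A↔T, G↔C; ambiguity codes pair R↔Y, M↔K, W↔W, S↔S, B↔V, D↔H, N↔N. Complement (AATGBATYSCAATTGGAAACMCWNGVTGGTYCRASGRGAKMMCTTAHTKTB), then reverse for 5'→3'.

5′-BTKTHATTCMMKAGRGSARCYTGGTVGNWCMCAAAGGTTAACSYTABGTAA-3′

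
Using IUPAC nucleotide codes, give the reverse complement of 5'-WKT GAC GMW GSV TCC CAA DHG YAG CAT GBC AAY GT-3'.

5'-ACRTTGVCATGCTRCDHTTGGGABSCWKCGTCAMW-3'

Standard pairs A↔T, G↔C; ambiguity codes pair Y↔R, M↔K, W↔W, S↔S, B↔V, D↔H. Complement (WMACTGCKWCSBAGGGTTHDCRTCGTACVGTTRCA), then reverse for 5'→3'.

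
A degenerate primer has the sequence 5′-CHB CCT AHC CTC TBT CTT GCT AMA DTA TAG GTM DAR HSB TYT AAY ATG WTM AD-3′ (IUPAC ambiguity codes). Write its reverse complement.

Standard pairs A↔T, G↔C; ambiguity codes pair R↔Y, M↔K, W↔W, S↔S, B↔V, D↔H. Complement (GDVGGATDGGAGAVAGAACGATKTHATATCCAKHTYDSVARATTRTACWAKTH), then reverse for 5'→3'.

5'-HTKAWCATRTTARAVSDYTHKACCTATAHTKTAGCAAGAVAGAGGDTAGGVDG-3'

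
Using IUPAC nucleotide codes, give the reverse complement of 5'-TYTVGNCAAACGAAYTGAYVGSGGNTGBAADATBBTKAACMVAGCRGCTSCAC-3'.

Standard pairs A↔T, G↔C; ambiguity codes pair R↔Y, M↔K, S↔S, B↔V, D↔H, N↔N. Complement (ARABCNGTTTGCTTRACTRBCSCCNACVTTHTAVVAMTTGKBTCGYCGASGTG), then reverse for 5'→3'.

5'-GTGSAGCYGCTBKGTTMAVVATHTTVCANCCSCBRTCARTTCGTTTGNCBARA-3'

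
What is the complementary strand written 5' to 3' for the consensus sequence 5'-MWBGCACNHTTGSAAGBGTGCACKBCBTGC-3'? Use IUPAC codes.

5′-GCAVGVMGTGCACVCTTSCAADNGTGCVWK-3′

Standard pairs A↔T, G↔C; ambiguity codes pair M↔K, W↔W, S↔S, B↔V, H↔D, N↔N. Complement (KWVCGTGNDAACSTTCVCACGTGMVGVACG), then reverse for 5'→3'.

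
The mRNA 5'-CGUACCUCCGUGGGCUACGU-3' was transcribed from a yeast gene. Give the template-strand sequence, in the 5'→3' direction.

Replace U with T to get the coding DNA strand: CGTACCTCCGTGGGCTACGT. The template strand is its reverse complement (complement GCATGGAGGCACCCGATGCA, then reverse).

5'-ACGTAGCCCACGGAGGTACG-3'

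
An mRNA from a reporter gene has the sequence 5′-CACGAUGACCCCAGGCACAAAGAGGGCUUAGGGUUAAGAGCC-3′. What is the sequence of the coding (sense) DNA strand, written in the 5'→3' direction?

5'-CACGATGACCCCAGGCACAAAGAGGGCTTAGGGTTAAGAGCC-3'

The coding DNA strand has the same 5'→3' sequence as the mRNA with U replaced by T.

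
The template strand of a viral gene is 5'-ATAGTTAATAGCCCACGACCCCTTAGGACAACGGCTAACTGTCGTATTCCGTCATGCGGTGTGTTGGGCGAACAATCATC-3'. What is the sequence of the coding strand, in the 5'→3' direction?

The coding strand is complementary and antiparallel to the template: take the complement (A↔T, G↔C) and reverse.

5'-GATGATTGTTCGCCCAACACACCGCATGACGGAATACGACAGTTAGCCGTTGTCCTAAGGGGTCGTGGGCTATTAACTAT-3'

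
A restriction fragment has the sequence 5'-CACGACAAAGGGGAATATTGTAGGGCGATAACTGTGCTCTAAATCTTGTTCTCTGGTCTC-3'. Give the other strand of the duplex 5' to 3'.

5'-GAGACCAGAGAACAAGATTTAGAGCACAGTTATCGCCCTACAATATTCCCCTTTGTCGTG-3'

Pairing A↔T and G↔C gives GTGCTGTTTCCCCTTATAACATCCCGCTATTGACACGAGATTTAGAACAAGAGACCAGAG, running 3'→5'. Reverse for the 5'→3' convention.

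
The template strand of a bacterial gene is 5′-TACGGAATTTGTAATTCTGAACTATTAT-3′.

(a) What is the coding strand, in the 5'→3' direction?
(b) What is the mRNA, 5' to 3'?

(a) The coding strand is the reverse complement of the template: complement ATGCCTTAAACATTAAGACTTGATAATA, then reverse.
(b) mRNA has the coding-strand sequence with T→U.

(a) 5'-ATAATAGTTCAGAATTACAAATTCCGTA-3'
(b) 5'-AUAAUAGUUCAGAAUUACAAAUUCCGUA-3'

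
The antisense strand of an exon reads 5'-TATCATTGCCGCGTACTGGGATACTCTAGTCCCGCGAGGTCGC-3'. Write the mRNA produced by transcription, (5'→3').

The mRNA has the sequence of the coding strand (reverse complement of the template) with T→U. Reverse complement of TATCATTGCCGCGTACTGGGATACTCTAGTCCCGCGAGGTCGC is GCGACCTCGCGGGACTAGAGTATCCCAGTACGCGGCAATGATA; then T→U.

5′-GCGACCUCGCGGGACUAGAGUAUCCCAGUACGCGGCAAUGAUA-3′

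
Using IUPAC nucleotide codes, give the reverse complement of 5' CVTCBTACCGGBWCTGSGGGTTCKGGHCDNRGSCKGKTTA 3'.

Standard pairs A↔T, G↔C; ambiguity codes pair R↔Y, K↔M, W↔W, S↔S, B↔V, D↔H, N↔N. Complement (GBAGVATGGCCVWGACSCCCAAGMCCDGHNYCSGMCMAAT), then reverse for 5'→3'.

5'-TAAMCMGSCYNHGDCCMGAACCCSCAGWVCCGGTAVGABG-3'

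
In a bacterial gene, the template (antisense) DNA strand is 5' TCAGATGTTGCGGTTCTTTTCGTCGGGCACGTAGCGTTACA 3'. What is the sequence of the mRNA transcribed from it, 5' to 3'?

5'-UGUAACGCUACGUGCCCGACGAAAAGAACCGCAACAUCUGA-3'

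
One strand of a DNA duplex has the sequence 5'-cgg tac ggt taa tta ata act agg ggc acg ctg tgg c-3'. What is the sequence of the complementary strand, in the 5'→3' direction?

Pairing A↔T and G↔C gives GCCATGCCAATTAATTATTGATCCCCGTGCGACACCG, running 3'→5'. Reverse for the 5'→3' convention.

5'-GCCACAGCGTGCCCCTAGTTATTAATTAACCGTACCG-3'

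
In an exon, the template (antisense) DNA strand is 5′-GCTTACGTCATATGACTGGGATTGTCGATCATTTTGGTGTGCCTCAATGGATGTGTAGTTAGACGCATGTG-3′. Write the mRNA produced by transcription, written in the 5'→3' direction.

5'-CACAUGCGUCUAACUACACAUCCAUUGAGGCACACCAAAAUGAUCGACAAUCCCAGUCAUAUGACGUAAGC-3'

RNA polymerase reads the template 3'→5' and synthesizes mRNA 5'→3' by base-pairing (A→U, T→A, G↔C). The complement of the template is CGAATGCAGTATACTGACCCTAACAGCTAGTAAAACCACACGGAGTTACCTACACATCAATCTGCGTACAC; antiparallel, so 5'→3' the coding strand is CACATGCGTCTAACTACACATCCATTGAGGCACACCAAAATGATCGACAATCCCAGTCATATGACGTAAGC. Replace T with U for the mRNA.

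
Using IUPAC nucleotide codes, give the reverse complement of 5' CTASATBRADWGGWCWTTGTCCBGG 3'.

Standard pairs A↔T, G↔C; ambiguity codes pair R↔Y, W↔W, S↔S, B↔V, D↔H. Complement (GATSTAVYTHWCCWGWAACAGGVCC), then reverse for 5'→3'.

5'-CCVGGACAAWGWCCWHTYVATSTAG-3'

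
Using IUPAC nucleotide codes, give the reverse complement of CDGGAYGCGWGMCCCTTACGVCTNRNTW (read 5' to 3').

Standard pairs A↔T, G↔C; ambiguity codes pair R↔Y, M↔K, W↔W, D↔H, V↔B, N↔N. Complement (GHCCTRCGCWCKGGGAATGCBGANYNAW), then reverse for 5'→3'.

5'-WANYNAGBCGTAAGGGKCWCGCRTCCHG-3'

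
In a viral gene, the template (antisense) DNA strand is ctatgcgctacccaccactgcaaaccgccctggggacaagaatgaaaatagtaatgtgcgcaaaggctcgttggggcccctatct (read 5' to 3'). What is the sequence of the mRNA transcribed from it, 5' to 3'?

The mRNA has the sequence of the coding strand (reverse complement of the template) with T→U. Reverse complement of CTATGCGCTACCCACCACTGCAAACCGCCCTGGGGACAAGAATGAAAATAGTAATGTGCGCAAAGGCTCGTTGGGGCCCCTATCT is AGATAGGGGCCCCAACGAGCCTTTGCGCACATTACTATTTTCATTCTTGTCCCCAGGGCGGTTTGCAGTGGTGGGTAGCGCATAG; then T→U.

5'-AGAUAGGGGCCCCAACGAGCCUUUGCGCACAUUACUAUUUUCAUUCUUGUCCCCAGGGCGGUUUGCAGUGGUGGGUAGCGCAUAG-3'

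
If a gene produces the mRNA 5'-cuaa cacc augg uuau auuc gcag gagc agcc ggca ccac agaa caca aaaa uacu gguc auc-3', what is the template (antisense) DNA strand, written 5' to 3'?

Replace U with T to get the coding DNA strand: CTAACACCATGGTTATATTCGCAGGAGCAGCCGGCACCACAGAACACAAAAATACTGGTCATC. The template strand is its reverse complement (complement GATTGTGGTACCAATATAAGCGTCCTCGTCGGCCGTGGTGTCTTGTGTTTTTATGACCAGTAG, then reverse).

5'-GATGACCAGTATTTTTGTGTTCTGTGGTGCCGGCTGCTCCTGCGAATATAACCATGGTGTTAG-3'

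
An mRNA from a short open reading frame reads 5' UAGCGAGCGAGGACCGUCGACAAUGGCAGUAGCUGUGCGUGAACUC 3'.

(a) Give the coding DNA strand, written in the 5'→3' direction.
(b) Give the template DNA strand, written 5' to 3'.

(a) The coding strand matches the mRNA with U→T.
(b) The template strand is the reverse complement of the coding strand.

(a) 5'-TAGCGAGCGAGGACCGTCGACAATGGCAGTAGCTGTGCGTGAACTC-3'
(b) 5'-GAGTTCACGCACAGCTACTGCCATTGTCGACGGTCCTCGCTCGCTA-3'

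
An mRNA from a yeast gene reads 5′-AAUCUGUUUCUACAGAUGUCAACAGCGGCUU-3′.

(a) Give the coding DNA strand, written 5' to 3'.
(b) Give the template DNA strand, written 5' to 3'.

(a) 5'-AATCTGTTTCTACAGATGTCAACAGCGGCTT-3'
(b) 5'-AAGCCGCTGTTGACATCTGTAGAAACAGATT-3'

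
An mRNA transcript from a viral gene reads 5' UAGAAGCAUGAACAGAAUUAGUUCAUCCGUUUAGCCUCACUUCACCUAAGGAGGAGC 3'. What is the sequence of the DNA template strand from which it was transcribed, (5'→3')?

5'-GCTCCTCCTTAGGTGAAGTGAGGCTAAACGGATGAACTAATTCTGTTCATGCTTCTA-3'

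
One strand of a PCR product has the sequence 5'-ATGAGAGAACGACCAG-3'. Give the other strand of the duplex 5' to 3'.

The complement of ATGAGAGAACGACCAG is TACTCTCTTGCTGGTC (A↔T, G↔C). DNA strands are antiparallel, so the complementary strand runs 3'→5'; reversing gives the 5'→3' form.

5'-CTGGTCGTTCTCTCAT-3'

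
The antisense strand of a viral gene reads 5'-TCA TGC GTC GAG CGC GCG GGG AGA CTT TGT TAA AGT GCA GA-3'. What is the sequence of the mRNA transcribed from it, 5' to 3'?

5′-UCUGCACUUUAACAAAGUCUCCCCGCGCGCUCGACGCAUGA-3′

The mRNA has the sequence of the coding strand (reverse complement of the template) with T→U. Reverse complement of TCATGCGTCGAGCGCGCGGGGAGACTTTGTTAAAGTGCAGA is TCTGCACTTTAACAAAGTCTCCCCGCGCGCTCGACGCATGA; then T→U.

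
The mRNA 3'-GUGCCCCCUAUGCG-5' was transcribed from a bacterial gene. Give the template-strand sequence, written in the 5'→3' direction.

5'-CACGGGGGATACGC-3'

Written 5'→3' the mRNA is GCGUAUCCCCCGUG, so the coding DNA strand is GCGTATCCCCCGTG. The template is its reverse complement.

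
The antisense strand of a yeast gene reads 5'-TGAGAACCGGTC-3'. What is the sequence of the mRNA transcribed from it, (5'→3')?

5'-GACCGGUUCUCA-3'

The mRNA has the sequence of the coding strand (reverse complement of the template) with T→U. Reverse complement of TGAGAACCGGTC is GACCGGTTCTCA; then T→U.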